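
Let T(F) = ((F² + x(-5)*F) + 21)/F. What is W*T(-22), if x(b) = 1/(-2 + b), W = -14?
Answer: 3557/11 ≈ 323.36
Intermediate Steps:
T(F) = (21 + F² - F/7)/F (T(F) = ((F² + F/(-2 - 5)) + 21)/F = ((F² + F/(-7)) + 21)/F = ((F² - F/7) + 21)/F = (21 + F² - F/7)/F)
W*T(-22) = -14*(-⅐ - 22 + 21/(-22)) = -14*(-⅐ - 22 + 21*(-1/22)) = -14*(-⅐ - 22 - 21/22) = -14*(-3557/154) = 3557/11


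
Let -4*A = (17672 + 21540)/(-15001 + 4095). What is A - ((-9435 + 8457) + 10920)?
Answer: -108417649/10906 ≈ -9941.1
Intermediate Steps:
A = 9803/10906 (A = -(17672 + 21540)/(4*(-15001 + 4095)) = -9803/(-10906) = -9803*(-1)/10906 = -¼*(-19606/5453) = 9803/10906 ≈ 0.89886)
A - ((-9435 + 8457) + 10920) = 9803/10906 - ((-9435 + 8457) + 10920) = 9803/10906 - (-978 + 10920) = 9803/10906 - 1*9942 = 9803/10906 - 9942 = -108417649/10906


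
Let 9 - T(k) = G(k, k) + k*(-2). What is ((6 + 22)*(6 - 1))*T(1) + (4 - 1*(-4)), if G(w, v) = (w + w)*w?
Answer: 1268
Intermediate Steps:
G(w, v) = 2*w² (G(w, v) = (2*w)*w = 2*w²)
T(k) = 9 - 2*k² + 2*k (T(k) = 9 - (2*k² + k*(-2)) = 9 - (2*k² - 2*k) = 9 - (-2*k + 2*k²) = 9 + (-2*k² + 2*k) = 9 - 2*k² + 2*k)
((6 + 22)*(6 - 1))*T(1) + (4 - 1*(-4)) = ((6 + 22)*(6 - 1))*(9 - 2*1² + 2*1) + (4 - 1*(-4)) = (28*5)*(9 - 2*1 + 2) + (4 + 4) = 140*(9 - 2 + 2) + 8 = 140*9 + 8 = 1260 + 8 = 1268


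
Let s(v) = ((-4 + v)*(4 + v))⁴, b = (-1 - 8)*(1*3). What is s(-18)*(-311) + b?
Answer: -2798744512283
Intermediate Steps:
b = -27 (b = -9*3 = -27)
s(v) = (-4 + v)⁴*(4 + v)⁴
s(-18)*(-311) + b = ((-4 - 18)⁴*(4 - 18)⁴)*(-311) - 27 = ((-22)⁴*(-14)⁴)*(-311) - 27 = (234256*38416)*(-311) - 27 = 8999178496*(-311) - 27 = -2798744512256 - 27 = -2798744512283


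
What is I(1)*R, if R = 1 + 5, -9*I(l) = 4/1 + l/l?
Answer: -10/3 ≈ -3.3333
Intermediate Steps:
I(l) = -5/9 (I(l) = -(4/1 + l/l)/9 = -(4*1 + 1)/9 = -(4 + 1)/9 = -⅑*5 = -5/9)
R = 6
I(1)*R = -5/9*6 = -10/3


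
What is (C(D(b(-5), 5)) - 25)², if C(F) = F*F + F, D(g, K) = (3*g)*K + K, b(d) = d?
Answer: 23088025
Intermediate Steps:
D(g, K) = K + 3*K*g (D(g, K) = 3*K*g + K = K + 3*K*g)
C(F) = F + F² (C(F) = F² + F = F + F²)
(C(D(b(-5), 5)) - 25)² = ((5*(1 + 3*(-5)))*(1 + 5*(1 + 3*(-5))) - 25)² = ((5*(1 - 15))*(1 + 5*(1 - 15)) - 25)² = ((5*(-14))*(1 + 5*(-14)) - 25)² = (-70*(1 - 70) - 25)² = (-70*(-69) - 25)² = (4830 - 25)² = 4805² = 23088025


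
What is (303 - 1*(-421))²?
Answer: 524176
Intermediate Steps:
(303 - 1*(-421))² = (303 + 421)² = 724² = 524176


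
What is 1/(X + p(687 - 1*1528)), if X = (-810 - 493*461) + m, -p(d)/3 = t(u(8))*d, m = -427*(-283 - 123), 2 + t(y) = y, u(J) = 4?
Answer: -1/49675 ≈ -2.0131e-5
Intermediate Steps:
t(y) = -2 + y
m = 173362 (m = -427*(-406) = 173362)
p(d) = -6*d (p(d) = -3*(-2 + 4)*d = -6*d)
X = -54721 (X = (-810 - 493*461) + 173362 = (-810 - 227273) + 173362 = -228083 + 173362 = -54721)
1/(X + p(687 - 1*1528)) = 1/(-54721 - 6*(687 - 1*1528)) = 1/(-54721 - 6*(687 - 1528)) = 1/(-54721 - 6*(-841)) = 1/(-54721 + 5046) = 1/(-49675) = -1/49675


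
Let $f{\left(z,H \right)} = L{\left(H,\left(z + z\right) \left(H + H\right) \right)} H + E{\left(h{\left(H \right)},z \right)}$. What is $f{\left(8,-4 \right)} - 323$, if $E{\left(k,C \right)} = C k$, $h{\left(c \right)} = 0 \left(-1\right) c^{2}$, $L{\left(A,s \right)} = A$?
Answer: $-307$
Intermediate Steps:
$h{\left(c \right)} = 0$ ($h{\left(c \right)} = 0 c^{2} = 0$)
$f{\left(z,H \right)} = H^{2}$ ($f{\left(z,H \right)} = H H + z 0 = H^{2} + 0 = H^{2}$)
$f{\left(8,-4 \right)} - 323 = \left(-4\right)^{2} - 323 = 16 - 323 = -307$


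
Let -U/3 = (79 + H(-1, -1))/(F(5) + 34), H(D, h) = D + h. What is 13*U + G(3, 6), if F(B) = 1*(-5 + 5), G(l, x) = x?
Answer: -2799/34 ≈ -82.323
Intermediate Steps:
F(B) = 0 (F(B) = 1*0 = 0)
U = -231/34 (U = -3*(79 + (-1 - 1))/(0 + 34) = -3*(79 - 2)/34 = -231/34 ≈ -6.7941)
13*U + G(3, 6) = 13*(-231/34) + 6 = -3003/34 + 6 = -2799/34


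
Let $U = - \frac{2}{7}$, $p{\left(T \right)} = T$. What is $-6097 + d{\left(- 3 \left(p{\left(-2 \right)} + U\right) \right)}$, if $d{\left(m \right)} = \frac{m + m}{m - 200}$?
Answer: $- \frac{1030405}{169} \approx -6097.1$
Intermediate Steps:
$U = - \frac{2}{7}$ ($U = \left(-2\right) \frac{1}{7} = - \frac{2}{7} \approx -0.28571$)
$d{\left(m \right)} = \frac{2 m}{-200 + m}$
$-6097 + d{\left(- 3 \left(p{\left(-2 \right)} + U\right) \right)} = -6097 + \frac{2 \left(- 3 \left(-2 - \frac{2}{7}\right)\right)}{-200 - 3 \left(-2 - \frac{2}{7}\right)} = -6097 + \frac{2 \left(\left(-3\right) \left(- \frac{16}{7}\right)\right)}{-200 - - \frac{48}{7}} = -6097 + 2 \cdot \frac{48}{7} \frac{1}{-200 + \frac{48}{7}} = -6097 + 2 \cdot \frac{48}{7} \frac{1}{- \frac{1352}{7}} = -6097 + 2 \cdot \frac{48}{7} \left(- \frac{7}{1352}\right) = -6097 - \frac{12}{169} = - \frac{1030405}{169}$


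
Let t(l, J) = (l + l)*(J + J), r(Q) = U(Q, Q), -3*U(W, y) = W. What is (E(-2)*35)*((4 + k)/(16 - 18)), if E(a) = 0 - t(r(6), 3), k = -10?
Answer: 2520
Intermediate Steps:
U(W, y) = -W/3
r(Q) = -Q/3
t(l, J) = 4*J*l (t(l, J) = (2*l)*(2*J) = 4*J*l)
E(a) = 24 (E(a) = 0 - 4*3*(-⅓*6) = 0 - 4*3*(-2) = 0 - 1*(-24) = 0 + 24 = 24)
(E(-2)*35)*((4 + k)/(16 - 18)) = (24*35)*((4 - 10)/(16 - 18)) = 840*(-6/(-2)) = 840*(-6*(-½)) = 840*3 = 2520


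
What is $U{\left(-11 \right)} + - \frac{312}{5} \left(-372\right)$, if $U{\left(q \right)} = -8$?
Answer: $\frac{116024}{5} \approx 23205.0$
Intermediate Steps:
$U{\left(-11 \right)} + - \frac{312}{5} \left(-372\right) = -8 + - \frac{312}{5} \left(-372\right) = -8 + \left(-312\right) \frac{1}{5} \left(-372\right) = -8 - - \frac{116064}{5} = -8 + \frac{116064}{5} = \frac{116024}{5}$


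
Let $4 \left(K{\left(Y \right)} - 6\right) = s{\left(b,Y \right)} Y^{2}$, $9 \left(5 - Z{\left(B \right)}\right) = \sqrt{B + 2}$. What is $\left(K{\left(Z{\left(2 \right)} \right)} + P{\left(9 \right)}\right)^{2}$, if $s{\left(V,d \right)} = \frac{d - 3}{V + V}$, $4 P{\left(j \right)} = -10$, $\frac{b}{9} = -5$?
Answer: $\frac{49390173121}{4304672100} \approx 11.474$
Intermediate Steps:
$b = -45$ ($b = 9 \left(-5\right) = -45$)
$P{\left(j \right)} = - \frac{5}{2}$ ($P{\left(j \right)} = \frac{1}{4} \left(-10\right) = - \frac{5}{2}$)
$Z{\left(B \right)} = 5 - \frac{\sqrt{2 + B}}{9}$ ($Z{\left(B \right)} = 5 - \frac{\sqrt{B + 2}}{9} = 5 - \frac{\sqrt{2 + B}}{9}$)
$s{\left(V,d \right)} = \frac{-3 + d}{2 V}$
$K{\left(Y \right)} = 6 + \frac{Y^{2} \left(\frac{1}{30} - \frac{Y}{90}\right)}{4}$ ($K{\left(Y \right)} = 6 + \frac{\frac{-3 + Y}{2 \left(-45\right)} Y^{2}}{4} = 6 + \frac{\frac{1}{2} \left(- \frac{1}{45}\right) \left(-3 + Y\right) Y^{2}}{4} = 6 + \frac{\left(\frac{1}{30} - \frac{Y}{90}\right) Y^{2}}{4} = 6 + \frac{Y^{2} \left(\frac{1}{30} - \frac{Y}{90}\right)}{4}$)
$\left(K{\left(Z{\left(2 \right)} \right)} + P{\left(9 \right)}\right)^{2} = \left(\left(6 + \frac{\left(5 - \frac{\sqrt{2 + 2}}{9}\right)^{2} \left(3 - \left(5 - \frac{\sqrt{2 + 2}}{9}\right)\right)}{360}\right) - \frac{5}{2}\right)^{2} = \left(\left(6 + \frac{\left(5 - \frac{\sqrt{4}}{9}\right)^{2} \left(3 - \left(5 - \frac{\sqrt{4}}{9}\right)\right)}{360}\right) - \frac{5}{2}\right)^{2} = \left(\left(6 + \frac{\left(5 - \frac{2}{9}\right)^{2} \left(3 - \left(5 - \frac{2}{9}\right)\right)}{360}\right) - \frac{5}{2}\right)^{2} = \left(\left(6 + \frac{\left(\frac{43}{9}\right)^{2} \left(3 - \frac{43}{9}\right)}{360}\right) - \frac{5}{2}\right)^{2} = \left(\left(6 + \frac{1}{360} \cdot \frac{1849}{81} \left(3 - \frac{43}{9}\right)\right) - \frac{5}{2}\right)^{2} = \left(\left(6 + \frac{1}{360} \cdot \frac{1849}{81} \left(- \frac{16}{9}\right)\right) - \frac{5}{2}\right)^{2} = \left(\left(6 - \frac{3698}{32805}\right) - \frac{5}{2}\right)^{2} = \left(\frac{193132}{32805} - \frac{5}{2}\right)^{2} = \left(\frac{222239}{65610}\right)^{2} = \frac{49390173121}{4304672100}$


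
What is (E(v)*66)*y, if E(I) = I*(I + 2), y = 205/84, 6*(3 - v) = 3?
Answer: 101475/56 ≈ 1812.1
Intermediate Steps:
v = 5/2 (v = 3 - ⅙*3 = 3 - ½ = 5/2 ≈ 2.5000)
y = 205/84 (y = 205*(1/84) = 205/84 ≈ 2.4405)
E(I) = I*(2 + I)
(E(v)*66)*y = ((5*(2 + 5/2)/2)*66)*(205/84) = (((5/2)*(9/2))*66)*(205/84) = ((45/4)*66)*(205/84) = (1485/2)*(205/84) = 101475/56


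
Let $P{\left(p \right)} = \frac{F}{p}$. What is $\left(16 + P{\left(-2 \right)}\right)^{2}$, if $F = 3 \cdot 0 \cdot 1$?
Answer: $256$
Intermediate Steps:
$F = 0$ ($F = 0 \cdot 1 = 0$)
$P{\left(p \right)} = 0$ ($P{\left(p \right)} = \frac{0}{p} = 0$)
$\left(16 + P{\left(-2 \right)}\right)^{2} = \left(16 + 0\right)^{2} = 16^{2} = 256$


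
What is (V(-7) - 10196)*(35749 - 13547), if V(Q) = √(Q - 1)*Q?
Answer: -226371592 - 310828*I*√2 ≈ -2.2637e+8 - 4.3958e+5*I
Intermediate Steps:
V(Q) = Q*√(-1 + Q) (V(Q) = √(-1 + Q)*Q = Q*√(-1 + Q))
(V(-7) - 10196)*(35749 - 13547) = (-7*√(-1 - 7) - 10196)*(35749 - 13547) = (-14*I*√2 - 10196)*22202 = (-10196 - 14*I*√2)*22202 = -226371592 - 310828*I*√2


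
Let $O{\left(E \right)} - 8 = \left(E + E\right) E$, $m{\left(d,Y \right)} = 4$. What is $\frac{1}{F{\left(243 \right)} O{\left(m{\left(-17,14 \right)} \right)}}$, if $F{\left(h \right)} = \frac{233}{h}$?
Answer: $\frac{243}{9320} \approx 0.026073$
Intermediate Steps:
$O{\left(E \right)} = 8 + 2 E^{2}$ ($O{\left(E \right)} = 8 + \left(E + E\right) E = 8 + 2 E E = 8 + 2 E^{2}$)
$\frac{1}{F{\left(243 \right)} O{\left(m{\left(-17,14 \right)} \right)}} = \frac{1}{\frac{233}{243} \left(8 + 2 \cdot 4^{2}\right)} = \frac{1}{233 \cdot \frac{1}{243} \left(8 + 2 \cdot 16\right)} = \frac{1}{\frac{233}{243} \left(8 + 32\right)} = \frac{243}{233 \cdot 40} = \frac{243}{233} \cdot \frac{1}{40} = \frac{243}{9320}$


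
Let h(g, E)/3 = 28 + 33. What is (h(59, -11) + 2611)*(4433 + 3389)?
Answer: 21854668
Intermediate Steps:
h(g, E) = 183 (h(g, E) = 3*(28 + 33) = 3*61 = 183)
(h(59, -11) + 2611)*(4433 + 3389) = (183 + 2611)*(4433 + 3389) = 2794*7822 = 21854668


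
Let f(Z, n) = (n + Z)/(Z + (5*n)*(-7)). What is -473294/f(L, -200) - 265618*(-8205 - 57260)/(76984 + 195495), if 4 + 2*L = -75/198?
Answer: 119588328793683216/7272192031 ≈ 1.6445e+7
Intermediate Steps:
L = -289/132 (L = -2 + (-75/198)/2 = -2 + (-75*1/198)/2 = -2 + (1/2)*(-25/66) = -2 - 25/132 = -289/132 ≈ -2.1894)
f(Z, n) = (Z + n)/(Z - 35*n)
-473294/f(L, -200) - 265618*(-8205 - 57260)/(76984 + 195495) = -473294*(-289/132 - 35*(-200))/(-289/132 - 200) - 265618*(-8205 - 57260)/(76984 + 195495) = -473294/(-26689/132/(-289/132 + 7000)) - 265618/(272479/(-65465)) = -473294/(-26689/132/(923711/132)) - 265618/(272479*(-1/65465)) = -473294/((132/923711)*(-26689/132)) - 265618/(-272479/65465) = -473294/(-26689/923711) - 265618*(-65465/272479) = -473294*(-923711/26689) + 17388682370/272479 = 437186874034/26689 + 17388682370/272479 = 119588328793683216/7272192031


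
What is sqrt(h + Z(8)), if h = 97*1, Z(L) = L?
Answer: sqrt(105) ≈ 10.247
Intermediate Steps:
h = 97
sqrt(h + Z(8)) = sqrt(97 + 8) = sqrt(105)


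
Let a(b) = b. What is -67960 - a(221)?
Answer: -68181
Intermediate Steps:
-67960 - a(221) = -67960 - 1*221 = -67960 - 221 = -68181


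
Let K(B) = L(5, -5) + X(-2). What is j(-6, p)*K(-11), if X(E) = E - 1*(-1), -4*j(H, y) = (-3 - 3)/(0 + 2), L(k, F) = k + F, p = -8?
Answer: -¾ ≈ -0.75000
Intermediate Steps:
L(k, F) = F + k
j(H, y) = ¾ (j(H, y) = -(-3 - 3)/(4*(0 + 2)) = -(-3)/(2*2) = -¼*(-3) = ¾)
X(E) = 1 + E (X(E) = E + 1 = 1 + E)
K(B) = -1 (K(B) = (-5 + 5) + (1 - 2) = 0 - 1 = -1)
j(-6, p)*K(-11) = (¾)*(-1) = -¾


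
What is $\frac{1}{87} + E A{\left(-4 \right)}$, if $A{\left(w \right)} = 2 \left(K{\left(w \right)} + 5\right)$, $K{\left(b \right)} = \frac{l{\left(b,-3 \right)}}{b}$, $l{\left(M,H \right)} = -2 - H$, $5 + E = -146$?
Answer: $- \frac{249601}{174} \approx -1434.5$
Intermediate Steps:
$E = -151$ ($E = -5 - 146 = -151$)
$K{\left(b \right)} = \frac{1}{b}$ ($K{\left(b \right)} = \frac{-2 - -3}{b} = \frac{-2 + 3}{b} = 1 \frac{1}{b} = \frac{1}{b}$)
$A{\left(w \right)} = 10 + \frac{2}{w}$ ($A{\left(w \right)} = 2 \left(\frac{1}{w} + 5\right) = 2 \left(5 + \frac{1}{w}\right) = 10 + \frac{2}{w}$)
$\frac{1}{87} + E A{\left(-4 \right)} = \frac{1}{87} - 151 \left(10 + \frac{2}{-4}\right) = \frac{1}{87} - 151 \left(10 + 2 \left(- \frac{1}{4}\right)\right) = \frac{1}{87} - 151 \left(10 - \frac{1}{2}\right) = \frac{1}{87} - \frac{2869}{2} = - \frac{249601}{174}$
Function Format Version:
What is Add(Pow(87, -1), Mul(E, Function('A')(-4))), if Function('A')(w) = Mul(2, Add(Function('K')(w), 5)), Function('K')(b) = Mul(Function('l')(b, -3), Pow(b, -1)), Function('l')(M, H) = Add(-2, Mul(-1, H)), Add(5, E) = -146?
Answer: Rational(-249601, 174) ≈ -1434.5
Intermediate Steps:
E = -151 (E = Add(-5, -146) = -151)
Function('K')(b) = Pow(b, -1) (Function('K')(b) = Mul(Add(-2, Mul(-1, -3)), Pow(b, -1)) = Mul(Add(-2, 3), Pow(b, -1)) = Mul(1, Pow(b, -1)) = Pow(b, -1))
Function('A')(w) = Add(10, Mul(2, Pow(w, -1))) (Function('A')(w) = Mul(2, Add(Pow(w, -1), 5)) = Mul(2, Add(5, Pow(w, -1))) = Add(10, Mul(2, Pow(w, -1))))
Add(Pow(87, -1), Mul(E, Function('A')(-4))) = Add(Pow(87, -1), Mul(-151, Add(10, Mul(2, Pow(-4, -1))))) = Add(Rational(1, 87), Mul(-151, Add(10, Mul(2, Rational(-1, 4))))) = Add(Rational(1, 87), Mul(-151, Add(10, Rational(-1, 2)))) = Add(Rational(1, 87), Mul(-151, Rational(19, 2))) = Add(Rational(1, 87), Rational(-2869, 2)) = Rational(-249601, 174)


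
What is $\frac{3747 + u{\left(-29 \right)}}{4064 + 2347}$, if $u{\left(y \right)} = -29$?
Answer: $\frac{3718}{6411} \approx 0.57994$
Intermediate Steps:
$\frac{3747 + u{\left(-29 \right)}}{4064 + 2347} = \frac{3747 - 29}{4064 + 2347} = \frac{3718}{6411}$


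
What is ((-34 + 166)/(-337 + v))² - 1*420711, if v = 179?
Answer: -2625652995/6241 ≈ -4.2071e+5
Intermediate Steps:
((-34 + 166)/(-337 + v))² - 1*420711 = ((-34 + 166)/(-337 + 179))² - 1*420711 = (132/(-158))² - 420711 = (132*(-1/158))² - 420711 = (-66/79)² - 420711 = 4356/6241 - 420711 = -2625652995/6241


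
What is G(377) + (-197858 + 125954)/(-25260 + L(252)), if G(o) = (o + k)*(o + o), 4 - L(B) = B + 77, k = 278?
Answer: 1805105122/3655 ≈ 4.9387e+5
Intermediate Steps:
L(B) = -73 - B (L(B) = 4 - (B + 77) = 4 - (77 + B) = 4 + (-77 - B) = -73 - B)
G(o) = 2*o*(278 + o) (G(o) = (o + 278)*(o + o) = (278 + o)*(2*o) = 2*o*(278 + o))
G(377) + (-197858 + 125954)/(-25260 + L(252)) = 2*377*(278 + 377) + (-197858 + 125954)/(-25260 + (-73 - 1*252)) = 2*377*655 - 71904/(-25260 + (-73 - 252)) = 493870 - 71904/(-25260 - 325) = 493870 - 71904/(-25585) = 493870 - 71904*(-1/25585) = 493870 + 10272/3655 = 1805105122/3655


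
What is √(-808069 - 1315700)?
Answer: I*√2123769 ≈ 1457.3*I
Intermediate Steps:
√(-808069 - 1315700) = √(-2123769) = I*√2123769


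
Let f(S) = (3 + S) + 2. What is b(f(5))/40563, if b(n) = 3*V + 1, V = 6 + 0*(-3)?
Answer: 19/40563 ≈ 0.00046841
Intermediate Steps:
f(S) = 5 + S
V = 6 (V = 6 + 0 = 6)
b(n) = 19 (b(n) = 3*6 + 1 = 18 + 1 = 19)
b(f(5))/40563 = 19/40563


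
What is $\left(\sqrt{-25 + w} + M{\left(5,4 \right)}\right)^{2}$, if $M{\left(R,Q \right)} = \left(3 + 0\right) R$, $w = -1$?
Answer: $\left(15 + i \sqrt{26}\right)^{2} \approx 199.0 + 152.97 i$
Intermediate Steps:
$M{\left(R,Q \right)} = 3 R$
$\left(\sqrt{-25 + w} + M{\left(5,4 \right)}\right)^{2} = \left(\sqrt{-25 - 1} + 3 \cdot 5\right)^{2} = \left(\sqrt{-26} + 15\right)^{2} = \left(i \sqrt{26} + 15\right)^{2} = \left(15 + i \sqrt{26}\right)^{2}$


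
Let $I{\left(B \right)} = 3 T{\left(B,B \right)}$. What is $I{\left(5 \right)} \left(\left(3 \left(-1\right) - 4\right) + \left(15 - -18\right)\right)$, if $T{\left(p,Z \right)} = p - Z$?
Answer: $0$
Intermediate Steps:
$I{\left(B \right)} = 0$ ($I{\left(B \right)} = 3 \left(B - B\right) = 3 \cdot 0 = 0$)
$I{\left(5 \right)} \left(\left(3 \left(-1\right) - 4\right) + \left(15 - -18\right)\right) = 0 \left(\left(3 \left(-1\right) - 4\right) + \left(15 - -18\right)\right) = 0 \left(\left(-3 - 4\right) + \left(15 + 18\right)\right) = 0 \left(-7 + 33\right) = 0 \cdot 26 = 0$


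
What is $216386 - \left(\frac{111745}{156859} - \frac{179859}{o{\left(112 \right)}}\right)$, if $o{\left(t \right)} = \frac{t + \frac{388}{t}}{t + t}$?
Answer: $\frac{286683238856789}{507125147} \approx 5.6531 \cdot 10^{5}$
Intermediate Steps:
$o{\left(t \right)} = \frac{t + \frac{388}{t}}{2 t}$
$216386 - \left(\frac{111745}{156859} - \frac{179859}{o{\left(112 \right)}}\right) = 216386 - \left(\frac{111745}{156859} - \frac{179859}{\frac{1}{2} + \frac{194}{12544}}\right) = 216386 - \left(111745 \cdot \frac{1}{156859} - \frac{179859}{\frac{1}{2} + 194 \cdot \frac{1}{12544}}\right) = 216386 - \left(\frac{111745}{156859} - \frac{179859}{\frac{1}{2} + \frac{97}{6272}}\right) = 216386 - \left(\frac{111745}{156859} - \frac{179859}{\frac{3233}{6272}}\right) = 216386 - \left(\frac{111745}{156859} - \frac{1128075648}{3233}\right) = 216386 - - \frac{176948456798047}{507125147} = 216386 + \frac{176948456798047}{507125147} = \frac{286683238856789}{507125147}$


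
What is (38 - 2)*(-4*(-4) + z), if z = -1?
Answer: 540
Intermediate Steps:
(38 - 2)*(-4*(-4) + z) = (38 - 2)*(-4*(-4) - 1) = 36*(16 - 1) = 36*15 = 540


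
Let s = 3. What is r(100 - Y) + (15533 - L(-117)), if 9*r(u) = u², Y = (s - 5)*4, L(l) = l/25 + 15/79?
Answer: 33246143/1975 ≈ 16834.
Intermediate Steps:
L(l) = 15/79 + l/25 (L(l) = l*(1/25) + 15*(1/79) = l/25 + 15/79 = 15/79 + l/25)
Y = -8 (Y = (3 - 5)*4 = -2*4 = -8)
r(u) = u²/9
r(100 - Y) + (15533 - L(-117)) = (100 - 1*(-8))²/9 + (15533 - (15/79 + (1/25)*(-117))) = (100 + 8)²/9 + (15533 - (15/79 - 117/25)) = (⅑)*108² + (15533 - 1*(-8868/1975)) = (⅑)*11664 + (15533 + 8868/1975) = 1296 + 30686543/1975 = 33246143/1975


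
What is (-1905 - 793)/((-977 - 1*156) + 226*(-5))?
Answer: 2698/2263 ≈ 1.1922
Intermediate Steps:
(-1905 - 793)/((-977 - 1*156) + 226*(-5)) = -2698/((-977 - 156) - 1130) = -2698/(-1133 - 1130) = -2698/(-2263) = -2698*(-1/2263) = 2698/2263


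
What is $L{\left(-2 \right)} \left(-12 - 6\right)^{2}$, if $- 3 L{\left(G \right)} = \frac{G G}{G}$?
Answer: $216$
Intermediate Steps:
$L{\left(G \right)} = - \frac{G}{3}$ ($L{\left(G \right)} = - \frac{G G \frac{1}{G}}{3} = - \frac{G^{2} \frac{1}{G}}{3} = - \frac{G}{3}$)
$L{\left(-2 \right)} \left(-12 - 6\right)^{2} = \left(- \frac{1}{3}\right) \left(-2\right) \left(-12 - 6\right)^{2} = \frac{2 \left(-18\right)^{2}}{3} = \frac{2}{3} \cdot 324 = 216$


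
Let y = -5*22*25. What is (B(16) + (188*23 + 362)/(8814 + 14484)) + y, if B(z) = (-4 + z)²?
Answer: -919847/353 ≈ -2605.8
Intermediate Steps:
y = -2750 (y = -110*25 = -2750)
(B(16) + (188*23 + 362)/(8814 + 14484)) + y = ((-4 + 16)² + (188*23 + 362)/(8814 + 14484)) - 2750 = (12² + (4324 + 362)/23298) - 2750 = (144 + 4686*(1/23298)) - 2750 = (144 + 71/353) - 2750 = 50903/353 - 2750 = -919847/353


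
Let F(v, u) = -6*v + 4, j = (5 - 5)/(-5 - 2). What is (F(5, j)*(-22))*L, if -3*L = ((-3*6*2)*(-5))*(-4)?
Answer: 137280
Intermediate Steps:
j = 0 (j = 0/(-7) = 0*(-⅐) = 0)
F(v, u) = 4 - 6*v
L = 240 (L = -(-3*6*2)*(-5)*(-4)/3 = --18*2*(-5)*(-4)/3 = -(-36*(-5))*(-4)/3 = -60*(-4) = -⅓*(-720) = 240)
(F(5, j)*(-22))*L = ((4 - 6*5)*(-22))*240 = ((4 - 30)*(-22))*240 = -26*(-22)*240 = 572*240 = 137280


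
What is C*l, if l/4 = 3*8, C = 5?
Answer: 480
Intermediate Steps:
l = 96 (l = 4*(3*8) = 4*24 = 96)
C*l = 5*96 = 480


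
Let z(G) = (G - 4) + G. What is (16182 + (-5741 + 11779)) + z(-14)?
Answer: 22188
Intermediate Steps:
z(G) = -4 + 2*G (z(G) = (-4 + G) + G = -4 + 2*G)
(16182 + (-5741 + 11779)) + z(-14) = (16182 + (-5741 + 11779)) + (-4 + 2*(-14)) = (16182 + 6038) + (-4 - 28) = 22220 - 32 = 22188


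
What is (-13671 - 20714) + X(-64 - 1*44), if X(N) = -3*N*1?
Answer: -34061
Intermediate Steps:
X(N) = -3*N
(-13671 - 20714) + X(-64 - 1*44) = (-13671 - 20714) - 3*(-64 - 1*44) = -34385 - 3*(-64 - 44) = -34385 - 3*(-108) = -34385 + 324 = -34061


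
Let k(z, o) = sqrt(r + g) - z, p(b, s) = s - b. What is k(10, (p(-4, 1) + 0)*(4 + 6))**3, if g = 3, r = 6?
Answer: -343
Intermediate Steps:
k(z, o) = 3 - z (k(z, o) = sqrt(6 + 3) - z = sqrt(9) - z = 3 - z)
k(10, (p(-4, 1) + 0)*(4 + 6))**3 = (3 - 1*10)**3 = (3 - 10)**3 = (-7)**3 = -343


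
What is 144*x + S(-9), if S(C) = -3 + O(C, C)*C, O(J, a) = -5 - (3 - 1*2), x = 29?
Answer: 4227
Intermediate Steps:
O(J, a) = -6 (O(J, a) = -5 - (3 - 2) = -5 - 1*1 = -5 - 1 = -6)
S(C) = -3 - 6*C
144*x + S(-9) = 144*29 + (-3 - 6*(-9)) = 4176 + (-3 + 54) = 4176 + 51 = 4227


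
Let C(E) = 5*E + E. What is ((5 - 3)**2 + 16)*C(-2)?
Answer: -240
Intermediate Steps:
C(E) = 6*E
((5 - 3)**2 + 16)*C(-2) = ((5 - 3)**2 + 16)*(6*(-2)) = (2**2 + 16)*(-12) = (4 + 16)*(-12) = 20*(-12) = -240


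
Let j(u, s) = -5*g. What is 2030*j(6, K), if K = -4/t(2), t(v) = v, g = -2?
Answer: 20300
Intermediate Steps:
K = -2 (K = -4/2 = -4*½ = -2)
j(u, s) = 10 (j(u, s) = -5*(-2) = 10)
2030*j(6, K) = 2030*10 = 20300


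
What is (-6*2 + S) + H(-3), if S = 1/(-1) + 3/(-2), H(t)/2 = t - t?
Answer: -29/2 ≈ -14.500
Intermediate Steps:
H(t) = 0 (H(t) = 2*(t - t) = 2*0 = 0)
S = -5/2 (S = 1*(-1) + 3*(-½) = -1 - 3/2 = -5/2 ≈ -2.5000)
(-6*2 + S) + H(-3) = (-6*2 - 5/2) + 0 = (-12 - 5/2) + 0 = -29/2 + 0 = -29/2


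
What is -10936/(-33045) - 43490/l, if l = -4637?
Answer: 1487837282/153229665 ≈ 9.7099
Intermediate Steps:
-10936/(-33045) - 43490/l = -10936/(-33045) - 43490/(-4637) = -10936*(-1/33045) - 43490*(-1/4637) = 10936/33045 + 43490/4637 = 1487837282/153229665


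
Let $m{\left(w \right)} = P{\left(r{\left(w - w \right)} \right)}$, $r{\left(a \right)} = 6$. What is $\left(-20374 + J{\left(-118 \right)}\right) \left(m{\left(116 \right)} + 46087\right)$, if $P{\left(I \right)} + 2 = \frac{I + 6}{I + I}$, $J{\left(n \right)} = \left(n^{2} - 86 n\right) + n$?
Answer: $164987880$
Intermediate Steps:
$J{\left(n \right)} = n^{2} - 85 n$
$P{\left(I \right)} = -2 + \frac{6 + I}{2 I}$ ($P{\left(I \right)} = -2 + \frac{I + 6}{I + I} = -2 + \frac{6 + I}{2 I}$)
$m{\left(w \right)} = -1$ ($m{\left(w \right)} = - \frac{3}{2} + \frac{3}{6} = - \frac{3}{2} + 3 \cdot \frac{1}{6} = - \frac{3}{2} + \frac{1}{2} = -1$)
$\left(-20374 + J{\left(-118 \right)}\right) \left(m{\left(116 \right)} + 46087\right) = \left(-20374 - 118 \left(-85 - 118\right)\right) \left(-1 + 46087\right) = \left(-20374 - -23954\right) 46086 = \left(-20374 + 23954\right) 46086 = 3580 \cdot 46086 = 164987880$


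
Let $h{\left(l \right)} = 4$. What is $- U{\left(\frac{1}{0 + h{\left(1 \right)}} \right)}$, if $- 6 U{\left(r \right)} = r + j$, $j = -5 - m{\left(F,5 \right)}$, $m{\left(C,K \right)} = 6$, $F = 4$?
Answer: $- \frac{43}{24} \approx -1.7917$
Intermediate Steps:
$j = -11$ ($j = -5 - 6 = -11$)
$U{\left(r \right)} = \frac{11}{6} - \frac{r}{6}$ ($U{\left(r \right)} = - \frac{r - 11}{6} = - \frac{-11 + r}{6} = \frac{11}{6} - \frac{r}{6}$)
$- U{\left(\frac{1}{0 + h{\left(1 \right)}} \right)} = - (\frac{11}{6} - \frac{1}{6 \left(0 + 4\right)}) = - (\frac{11}{6} - \frac{1}{6 \cdot 4}) = - (\frac{11}{6} - \frac{1}{24}) = \left(-1\right) \frac{43}{24} = - \frac{43}{24}$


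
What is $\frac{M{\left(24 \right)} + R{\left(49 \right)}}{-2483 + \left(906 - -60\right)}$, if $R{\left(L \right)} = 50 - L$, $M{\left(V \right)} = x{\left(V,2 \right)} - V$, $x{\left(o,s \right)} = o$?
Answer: $- \frac{1}{1517} \approx -0.0006592$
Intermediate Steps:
$M{\left(V \right)} = 0$ ($M{\left(V \right)} = V - V = 0$)
$\frac{M{\left(24 \right)} + R{\left(49 \right)}}{-2483 + \left(906 - -60\right)} = \frac{0 + \left(50 - 49\right)}{-2483 + \left(906 - -60\right)} = \frac{0 + \left(50 - 49\right)}{-2483 + \left(906 + 60\right)} = \frac{0 + 1}{-2483 + 966} = 1 \frac{1}{-1517} = 1 \left(- \frac{1}{1517}\right) = - \frac{1}{1517}$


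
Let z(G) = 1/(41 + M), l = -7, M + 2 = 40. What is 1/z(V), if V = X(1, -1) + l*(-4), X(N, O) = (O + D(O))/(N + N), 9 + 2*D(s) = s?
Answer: 79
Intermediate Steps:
M = 38 (M = -2 + 40 = 38)
D(s) = -9/2 + s/2
X(N, O) = (-9/2 + 3*O/2)/(2*N) (X(N, O) = (O + (-9/2 + O/2))/(N + N) = (-9/2 + 3*O/2)/((2*N)) = (-9/2 + 3*O/2)*(1/(2*N)) = (-9/2 + 3*O/2)/(2*N))
V = 25 (V = (3/4)*(-3 - 1)/1 - 7*(-4) = (3/4)*1*(-4) + 28 = -3 + 28 = 25)
z(G) = 1/79 (z(G) = 1/(41 + 38) = 1/79)
1/z(V) = 1/(1/79) = 79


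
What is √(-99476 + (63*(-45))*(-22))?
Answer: I*√37106 ≈ 192.63*I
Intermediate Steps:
√(-99476 + (63*(-45))*(-22)) = √(-99476 - 2835*(-22)) = √(-99476 + 62370) = √(-37106) = I*√37106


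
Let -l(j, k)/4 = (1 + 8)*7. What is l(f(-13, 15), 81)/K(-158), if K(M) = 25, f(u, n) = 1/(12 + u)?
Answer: -252/25 ≈ -10.080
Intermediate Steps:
l(j, k) = -252 (l(j, k) = -4*(1 + 8)*7 = -36*7 = -4*63 = -252)
l(f(-13, 15), 81)/K(-158) = -252/25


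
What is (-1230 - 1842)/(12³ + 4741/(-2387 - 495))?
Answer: -804864/452305 ≈ -1.7795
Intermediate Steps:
(-1230 - 1842)/(12³ + 4741/(-2387 - 495)) = -3072/(1728 + 4741/(-2882)) = -3072/(1728 + 4741*(-1/2882)) = -3072/(1728 - 431/262) = -3072/452305/262 = -3072*262/452305 = -804864/452305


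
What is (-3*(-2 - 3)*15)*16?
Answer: 3600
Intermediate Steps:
(-3*(-2 - 3)*15)*16 = (-3*(-5)*15)*16 = (15*15)*16 = 225*16 = 3600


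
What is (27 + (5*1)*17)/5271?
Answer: 16/753 ≈ 0.021248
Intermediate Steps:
(27 + (5*1)*17)/5271 = (27 + 5*17)*(1/5271) = (27 + 85)*(1/5271) = 112*(1/5271) = 16/753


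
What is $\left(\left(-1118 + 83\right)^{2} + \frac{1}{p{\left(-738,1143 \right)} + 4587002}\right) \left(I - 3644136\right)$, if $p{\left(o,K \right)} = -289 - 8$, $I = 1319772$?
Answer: $- \frac{11420513954941983864}{4586705} \approx -2.4899 \cdot 10^{12}$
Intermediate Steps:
$p{\left(o,K \right)} = -297$ ($p{\left(o,K \right)} = -289 - 8 = -297$)
$\left(\left(-1118 + 83\right)^{2} + \frac{1}{p{\left(-738,1143 \right)} + 4587002}\right) \left(I - 3644136\right) = \left(\left(-1118 + 83\right)^{2} + \frac{1}{-297 + 4587002}\right) \left(1319772 - 3644136\right) = \left(\left(-1035\right)^{2} + \frac{1}{4586705}\right) \left(1319772 - 3644136\right) = \left(1071225 + \frac{1}{4586705}\right) \left(-2324364\right) = \frac{4913393063626}{4586705} \left(-2324364\right) = - \frac{11420513954941983864}{4586705}$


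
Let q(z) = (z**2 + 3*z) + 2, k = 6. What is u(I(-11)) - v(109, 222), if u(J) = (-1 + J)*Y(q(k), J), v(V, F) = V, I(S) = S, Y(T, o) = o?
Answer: 23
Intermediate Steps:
q(z) = 2 + z**2 + 3*z
u(J) = J*(-1 + J) (u(J) = (-1 + J)*J = J*(-1 + J))
u(I(-11)) - v(109, 222) = -11*(-1 - 11) - 1*109 = -11*(-12) - 109 = 132 - 109 = 23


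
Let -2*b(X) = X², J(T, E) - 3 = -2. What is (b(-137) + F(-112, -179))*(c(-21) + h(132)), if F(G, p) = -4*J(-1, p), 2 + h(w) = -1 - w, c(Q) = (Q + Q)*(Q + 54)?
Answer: 28559817/2 ≈ 1.4280e+7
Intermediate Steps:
J(T, E) = 1 (J(T, E) = 3 - 2 = 1)
c(Q) = 2*Q*(54 + Q) (c(Q) = (2*Q)*(54 + Q) = 2*Q*(54 + Q))
b(X) = -X²/2
h(w) = -3 - w (h(w) = -2 + (-1 - w) = -3 - w)
F(G, p) = -4 (F(G, p) = -4*1 = -4)
(b(-137) + F(-112, -179))*(c(-21) + h(132)) = (-½*(-137)² - 4)*(2*(-21)*(54 - 21) + (-3 - 1*132)) = (-½*18769 - 4)*(2*(-21)*33 + (-3 - 132)) = (-18769/2 - 4)*(-1386 - 135) = -18777/2*(-1521) = 28559817/2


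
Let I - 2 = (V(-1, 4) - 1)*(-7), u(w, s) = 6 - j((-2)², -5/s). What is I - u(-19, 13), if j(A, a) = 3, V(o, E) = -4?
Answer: 34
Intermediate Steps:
u(w, s) = 3 (u(w, s) = 6 - 1*3 = 6 - 3 = 3)
I = 37 (I = 2 + (-4 - 1)*(-7) = 2 - 5*(-7) = 2 + 35 = 37)
I - u(-19, 13) = 37 - 1*3 = 37 - 3 = 34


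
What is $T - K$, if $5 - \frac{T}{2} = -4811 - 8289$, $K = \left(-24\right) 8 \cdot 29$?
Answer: $31778$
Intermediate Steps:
$K = -5568$ ($K = \left(-192\right) 29 = -5568$)
$T = 26210$ ($T = 10 - 2 \left(-4811 - 8289\right) = 10 - -26200 = 10 + 26200 = 26210$)
$T - K = 26210 - -5568 = 26210 + 5568 = 31778$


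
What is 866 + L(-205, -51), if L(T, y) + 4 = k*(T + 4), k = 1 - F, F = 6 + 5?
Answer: 2872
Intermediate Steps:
F = 11
k = -10 (k = 1 - 1*11 = 1 - 11 = -10)
L(T, y) = -44 - 10*T (L(T, y) = -4 - 10*(T + 4) = -4 - 10*(4 + T) = -4 + (-40 - 10*T) = -44 - 10*T)
866 + L(-205, -51) = 866 + (-44 - 10*(-205)) = 866 + (-44 + 2050) = 866 + 2006 = 2872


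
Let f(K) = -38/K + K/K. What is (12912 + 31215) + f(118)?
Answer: 2603533/59 ≈ 44128.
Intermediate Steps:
f(K) = 1 - 38/K (f(K) = -38/K + 1 = 1 - 38/K)
(12912 + 31215) + f(118) = (12912 + 31215) + (-38 + 118)/118 = 44127 + (1/118)*80 = 44127 + 40/59 = 2603533/59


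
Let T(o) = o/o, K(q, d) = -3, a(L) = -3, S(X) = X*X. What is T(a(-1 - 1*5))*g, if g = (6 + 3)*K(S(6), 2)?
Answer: -27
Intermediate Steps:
S(X) = X²
T(o) = 1
g = -27 (g = (6 + 3)*(-3) = 9*(-3) = -27)
T(a(-1 - 1*5))*g = 1*(-27) = -27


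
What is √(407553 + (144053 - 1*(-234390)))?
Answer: 2*√196499 ≈ 886.56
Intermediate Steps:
√(407553 + (144053 - 1*(-234390))) = √(407553 + (144053 + 234390)) = √(407553 + 378443) = √785996 = 2*√196499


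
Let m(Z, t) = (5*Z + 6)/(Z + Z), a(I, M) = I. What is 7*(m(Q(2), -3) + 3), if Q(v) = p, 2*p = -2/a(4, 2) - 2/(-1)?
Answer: 133/2 ≈ 66.500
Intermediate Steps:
p = ¾ (p = (-2/4 - 2/(-1))/2 = (-2*¼ - 2*(-1))/2 = (-½ + 2)/2 = (½)*(3/2) = ¾ ≈ 0.75000)
Q(v) = ¾
m(Z, t) = (6 + 5*Z)/(2*Z) (m(Z, t) = (6 + 5*Z)/((2*Z)) = (6 + 5*Z)*(1/(2*Z)) = (6 + 5*Z)/(2*Z))
7*(m(Q(2), -3) + 3) = 7*((5/2 + 3/(¾)) + 3) = 7*((5/2 + 3*(4/3)) + 3) = 7*((5/2 + 4) + 3) = 7*(13/2 + 3) = 7*(19/2) = 133/2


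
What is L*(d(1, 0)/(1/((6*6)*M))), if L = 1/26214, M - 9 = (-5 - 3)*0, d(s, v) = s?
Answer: 54/4369 ≈ 0.012360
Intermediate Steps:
M = 9 (M = 9 + (-5 - 3)*0 = 9 - 8*0 = 9 + 0 = 9)
L = 1/26214 ≈ 3.8148e-5
L*(d(1, 0)/(1/((6*6)*M))) = (1/1/((6*6)*9))/26214 = (1/1/(36*9))/26214 = (1/1/324)/26214 = (1/(1/324))/26214 = (1*324)/26214 = (1/26214)*324 = 54/4369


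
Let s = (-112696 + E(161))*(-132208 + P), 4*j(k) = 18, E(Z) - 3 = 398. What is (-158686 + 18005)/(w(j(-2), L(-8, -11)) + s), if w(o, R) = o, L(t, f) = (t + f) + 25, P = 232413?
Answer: 281362/22505040941 ≈ 1.2502e-5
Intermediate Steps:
E(Z) = 401 (E(Z) = 3 + 398 = 401)
L(t, f) = 25 + f + t (L(t, f) = (f + t) + 25 = 25 + f + t)
j(k) = 9/2 (j(k) = (¼)*18 = 9/2)
s = -11252520475 (s = (-112696 + 401)*(-132208 + 232413) = -112295*100205 = -11252520475)
(-158686 + 18005)/(w(j(-2), L(-8, -11)) + s) = (-158686 + 18005)/(9/2 - 11252520475) = -140681/(-22505040941/2) = -140681*(-2/22505040941) = 281362/22505040941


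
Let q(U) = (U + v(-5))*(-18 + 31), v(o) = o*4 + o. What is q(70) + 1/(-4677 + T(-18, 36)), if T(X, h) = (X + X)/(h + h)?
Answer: 5472673/9355 ≈ 585.00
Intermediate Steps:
T(X, h) = X/h (T(X, h) = (2*X)/((2*h)) = (2*X)*(1/(2*h)) = X/h)
v(o) = 5*o (v(o) = 4*o + o = 5*o)
q(U) = -325 + 13*U (q(U) = (U + 5*(-5))*(-18 + 31) = (U - 25)*13 = (-25 + U)*13 = -325 + 13*U)
q(70) + 1/(-4677 + T(-18, 36)) = (-325 + 13*70) + 1/(-4677 - 18/36) = (-325 + 910) + 1/(-4677 - 18*1/36) = 585 + 1/(-4677 - ½) = 585 + 1/(-9355/2) = 585 - 2/9355 = 5472673/9355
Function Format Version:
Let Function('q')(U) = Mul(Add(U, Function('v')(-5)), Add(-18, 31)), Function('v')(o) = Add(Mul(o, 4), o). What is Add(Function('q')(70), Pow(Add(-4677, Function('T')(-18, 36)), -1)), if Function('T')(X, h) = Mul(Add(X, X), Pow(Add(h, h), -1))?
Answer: Rational(5472673, 9355) ≈ 585.00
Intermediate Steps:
Function('T')(X, h) = Mul(X, Pow(h, -1)) (Function('T')(X, h) = Mul(Mul(2, X), Pow(Mul(2, h), -1)) = Mul(Mul(2, X), Mul(Rational(1, 2), Pow(h, -1))) = Mul(X, Pow(h, -1)))
Function('v')(o) = Mul(5, o) (Function('v')(o) = Add(Mul(4, o), o) = Mul(5, o))
Function('q')(U) = Add(-325, Mul(13, U)) (Function('q')(U) = Mul(Add(U, Mul(5, -5)), Add(-18, 31)) = Mul(Add(U, -25), 13) = Mul(Add(-25, U), 13) = Add(-325, Mul(13, U)))
Add(Function('q')(70), Pow(Add(-4677, Function('T')(-18, 36)), -1)) = Add(Add(-325, Mul(13, 70)), Pow(Add(-4677, Mul(-18, Pow(36, -1))), -1)) = Add(Add(-325, 910), Pow(Add(-4677, Mul(-18, Rational(1, 36))), -1)) = Add(585, Pow(Add(-4677, Rational(-1, 2)), -1)) = Add(585, Pow(Rational(-9355, 2), -1)) = Add(585, Rational(-2, 9355)) = Rational(5472673, 9355)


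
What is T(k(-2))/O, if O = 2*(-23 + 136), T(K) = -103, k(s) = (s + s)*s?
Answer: -103/226 ≈ -0.45575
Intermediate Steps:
k(s) = 2*s**2 (k(s) = (2*s)*s = 2*s**2)
O = 226 (O = 2*113 = 226)
T(k(-2))/O = -103/226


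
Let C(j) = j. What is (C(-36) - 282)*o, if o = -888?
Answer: 282384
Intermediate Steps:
(C(-36) - 282)*o = (-36 - 282)*(-888) = -318*(-888) = 282384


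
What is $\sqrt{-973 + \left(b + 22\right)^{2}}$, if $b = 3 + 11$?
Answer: $\sqrt{323} \approx 17.972$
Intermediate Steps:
$b = 14$
$\sqrt{-973 + \left(b + 22\right)^{2}} = \sqrt{-973 + \left(14 + 22\right)^{2}} = \sqrt{-973 + 36^{2}} = \sqrt{-973 + 1296} = \sqrt{323}$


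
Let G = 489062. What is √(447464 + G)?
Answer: √936526 ≈ 967.74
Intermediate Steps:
√(447464 + G) = √(447464 + 489062) = √936526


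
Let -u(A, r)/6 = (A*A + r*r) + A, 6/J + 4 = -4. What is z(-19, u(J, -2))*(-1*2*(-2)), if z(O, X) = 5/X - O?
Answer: 13748/183 ≈ 75.126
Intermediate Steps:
J = -¾ (J = 6/(-4 - 4) = 6/(-8) = 6*(-⅛) = -¾ ≈ -0.75000)
u(A, r) = -6*A - 6*A² - 6*r² (u(A, r) = -6*((A*A + r*r) + A) = -6*((A² + r²) + A) = -6*(A + A² + r²) = -6*A - 6*A² - 6*r²)
z(O, X) = -O + 5/X
z(-19, u(J, -2))*(-1*2*(-2)) = (-1*(-19) + 5/(-6*(-¾) - 6*(-¾)² - 6*(-2)²))*(-1*2*(-2)) = (19 + 5/(9/2 - 6*9/16 - 6*4))*(-2*(-2)) = (19 + 5/(9/2 - 27/8 - 24))*4 = (19 + 5/(-183/8))*4 = (19 + 5*(-8/183))*4 = (19 - 40/183)*4 = (3437/183)*4 = 13748/183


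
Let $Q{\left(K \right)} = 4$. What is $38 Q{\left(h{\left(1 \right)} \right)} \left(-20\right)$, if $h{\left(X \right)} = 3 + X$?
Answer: $-3040$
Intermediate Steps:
$38 Q{\left(h{\left(1 \right)} \right)} \left(-20\right) = 38 \cdot 4 \left(-20\right) = 152 \left(-20\right) = -3040$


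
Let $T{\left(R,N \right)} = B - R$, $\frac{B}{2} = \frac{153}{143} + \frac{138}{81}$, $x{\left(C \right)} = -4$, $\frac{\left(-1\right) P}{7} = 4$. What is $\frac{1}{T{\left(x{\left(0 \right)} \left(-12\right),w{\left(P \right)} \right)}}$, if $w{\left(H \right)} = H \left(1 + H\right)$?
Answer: $- \frac{3861}{163910} \approx -0.023556$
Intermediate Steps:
$P = -28$ ($P = \left(-7\right) 4 = -28$)
$B = \frac{21418}{3861}$ ($B = 2 \left(\frac{153}{143} + \frac{138}{81}\right) = 2 \left(153 \cdot \frac{1}{143} + 138 \cdot \frac{1}{81}\right) = 2 \left(\frac{153}{143} + \frac{46}{27}\right) = 2 \cdot \frac{10709}{3861} = \frac{21418}{3861} \approx 5.5473$)
$T{\left(R,N \right)} = \frac{21418}{3861} - R$
$\frac{1}{T{\left(x{\left(0 \right)} \left(-12\right),w{\left(P \right)} \right)}} = \frac{1}{\frac{21418}{3861} - \left(-4\right) \left(-12\right)} = \frac{1}{\frac{21418}{3861} - 48} = \frac{1}{- \frac{163910}{3861}} = - \frac{3861}{163910}$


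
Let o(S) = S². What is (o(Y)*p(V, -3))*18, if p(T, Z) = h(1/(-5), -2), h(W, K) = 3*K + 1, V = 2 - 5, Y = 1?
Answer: -90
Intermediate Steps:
V = -3
h(W, K) = 1 + 3*K
p(T, Z) = -5 (p(T, Z) = 1 + 3*(-2) = 1 - 6 = -5)
(o(Y)*p(V, -3))*18 = (1²*(-5))*18 = (1*(-5))*18 = -5*18 = -90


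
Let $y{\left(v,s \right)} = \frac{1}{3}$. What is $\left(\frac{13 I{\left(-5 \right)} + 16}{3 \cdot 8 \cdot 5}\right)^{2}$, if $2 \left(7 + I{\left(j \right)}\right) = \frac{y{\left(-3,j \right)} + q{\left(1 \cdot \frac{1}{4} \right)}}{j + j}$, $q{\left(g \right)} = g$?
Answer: $\frac{327284281}{829440000} \approx 0.39458$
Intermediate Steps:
$y{\left(v,s \right)} = \frac{1}{3}$
$I{\left(j \right)} = -7 + \frac{7}{48 j}$ ($I{\left(j \right)} = -7 + \frac{\left(\frac{1}{3} + 1 \cdot \frac{1}{4}\right) \frac{1}{j + j}}{2} = -7 + \frac{\left(\frac{1}{3} + 1 \cdot \frac{1}{4}\right) \frac{1}{2 j}}{2} = -7 + \frac{\left(\frac{1}{3} + \frac{1}{4}\right) \frac{1}{2 j}}{2} = -7 + \frac{\frac{7}{12} \frac{1}{2 j}}{2} = -7 + \frac{\frac{7}{24} \frac{1}{j}}{2} = -7 + \frac{7}{48 j}$)
$\left(\frac{13 I{\left(-5 \right)} + 16}{3 \cdot 8 \cdot 5}\right)^{2} = \left(\frac{13 \left(-7 + \frac{7}{48 \left(-5\right)}\right) + 16}{3 \cdot 8 \cdot 5}\right)^{2} = \left(\frac{13 \left(-7 + \frac{7}{48} \left(- \frac{1}{5}\right)\right) + 16}{24 \cdot 5}\right)^{2} = \left(\frac{13 \left(-7 - \frac{7}{240}\right) + 16}{120}\right)^{2} = \left(\left(13 \left(- \frac{1687}{240}\right) + 16\right) \frac{1}{120}\right)^{2} = \left(\left(- \frac{21931}{240} + 16\right) \frac{1}{120}\right)^{2} = \left(\left(- \frac{18091}{240}\right) \frac{1}{120}\right)^{2} = \left(- \frac{18091}{28800}\right)^{2} = \frac{327284281}{829440000}$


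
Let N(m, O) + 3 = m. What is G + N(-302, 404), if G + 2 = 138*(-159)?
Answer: -22249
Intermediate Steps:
G = -21944 (G = -2 + 138*(-159) = -2 - 21942 = -21944)
N(m, O) = -3 + m
G + N(-302, 404) = -21944 + (-3 - 302) = -21944 - 305 = -22249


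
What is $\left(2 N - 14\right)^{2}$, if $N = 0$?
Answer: $196$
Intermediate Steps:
$\left(2 N - 14\right)^{2} = \left(2 \cdot 0 - 14\right)^{2} = \left(0 - 14\right)^{2} = \left(-14\right)^{2} = 196$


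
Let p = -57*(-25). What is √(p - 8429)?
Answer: 2*I*√1751 ≈ 83.69*I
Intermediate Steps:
p = 1425
√(p - 8429) = √(1425 - 8429) = √(-7004) = 2*I*√1751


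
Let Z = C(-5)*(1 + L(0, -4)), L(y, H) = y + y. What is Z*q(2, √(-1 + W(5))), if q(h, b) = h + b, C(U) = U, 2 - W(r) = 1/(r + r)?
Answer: -10 - 3*√10/2 ≈ -14.743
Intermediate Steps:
W(r) = 2 - 1/(2*r) (W(r) = 2 - 1/(r + r) = 2 - 1/(2*r))
L(y, H) = 2*y
Z = -5 (Z = -5*(1 + 2*0) = -5*(1 + 0) = -5*1 = -5)
q(h, b) = b + h
Z*q(2, √(-1 + W(5))) = -5*(√(-1 + (2 - ½/5)) + 2) = -5*(√(-1 + (2 - ½*⅕)) + 2) = -5*(√(-1 + (2 - ⅒)) + 2) = -5*(√(-1 + 19/10) + 2) = -5*(√(9/10) + 2) = -5*(3*√10/10 + 2) = -5*(2 + 3*√10/10) = -10 - 3*√10/2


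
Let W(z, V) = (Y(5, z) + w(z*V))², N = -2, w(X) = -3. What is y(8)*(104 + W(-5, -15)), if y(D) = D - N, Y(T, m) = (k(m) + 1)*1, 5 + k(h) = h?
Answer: 2480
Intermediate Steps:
k(h) = -5 + h
Y(T, m) = -4 + m (Y(T, m) = ((-5 + m) + 1)*1 = (-4 + m)*1 = -4 + m)
W(z, V) = (-7 + z)² (W(z, V) = ((-4 + z) - 3)² = (-7 + z)²)
y(D) = 2 + D (y(D) = D - 1*(-2) = D + 2 = 2 + D)
y(8)*(104 + W(-5, -15)) = (2 + 8)*(104 + (-7 - 5)²) = 10*(104 + (-12)²) = 10*(104 + 144) = 10*248 = 2480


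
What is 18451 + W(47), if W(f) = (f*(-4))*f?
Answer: 9615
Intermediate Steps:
W(f) = -4*f² (W(f) = (-4*f)*f = -4*f²)
18451 + W(47) = 18451 - 4*47² = 18451 - 4*2209 = 18451 - 8836 = 9615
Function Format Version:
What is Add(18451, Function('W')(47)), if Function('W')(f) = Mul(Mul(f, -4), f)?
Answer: 9615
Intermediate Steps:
Function('W')(f) = Mul(-4, Pow(f, 2)) (Function('W')(f) = Mul(Mul(-4, f), f) = Mul(-4, Pow(f, 2)))
Add(18451, Function('W')(47)) = Add(18451, Mul(-4, Pow(47, 2))) = Add(18451, Mul(-4, 2209)) = Add(18451, -8836) = 9615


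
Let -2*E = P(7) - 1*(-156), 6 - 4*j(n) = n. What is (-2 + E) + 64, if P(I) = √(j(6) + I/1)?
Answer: -16 - √7/2 ≈ -17.323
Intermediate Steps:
j(n) = 3/2 - n/4
P(I) = √I (P(I) = √((3/2 - ¼*6) + I/1) = √((3/2 - 3/2) + I*1) = √(0 + I) = √I)
E = -78 - √7/2 (E = -(√7 - 1*(-156))/2 = -(√7 + 156)/2 = -(156 + √7)/2 = -78 - √7/2 ≈ -79.323)
(-2 + E) + 64 = (-2 + (-78 - √7/2)) + 64 = (-80 - √7/2) + 64 = -16 - √7/2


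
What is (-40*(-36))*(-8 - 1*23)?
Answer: -44640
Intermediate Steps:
(-40*(-36))*(-8 - 1*23) = 1440*(-8 - 23) = 1440*(-31) = -44640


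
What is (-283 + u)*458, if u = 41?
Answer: -110836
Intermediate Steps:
(-283 + u)*458 = (-283 + 41)*458 = -242*458 = -110836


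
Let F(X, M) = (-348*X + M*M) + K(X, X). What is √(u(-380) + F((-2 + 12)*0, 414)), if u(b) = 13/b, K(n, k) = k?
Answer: √6187394365/190 ≈ 414.00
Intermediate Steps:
F(X, M) = M² - 347*X (F(X, M) = (-348*X + M*M) + X = (-348*X + M²) + X = (M² - 348*X) + X = M² - 347*X)
√(u(-380) + F((-2 + 12)*0, 414)) = √(13/(-380) + (414² - 347*(-2 + 12)*0)) = √(13*(-1/380) + (171396 - 3470*0)) = √(-13/380 + (171396 - 347*0)) = √(-13/380 + (171396 + 0)) = √(-13/380 + 171396) = √(65130467/380) = √6187394365/190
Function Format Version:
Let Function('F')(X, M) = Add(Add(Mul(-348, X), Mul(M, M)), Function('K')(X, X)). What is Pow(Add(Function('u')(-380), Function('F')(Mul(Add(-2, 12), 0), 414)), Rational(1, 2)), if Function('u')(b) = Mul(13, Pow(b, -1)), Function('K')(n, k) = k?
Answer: Mul(Rational(1, 190), Pow(6187394365, Rational(1, 2))) ≈ 414.00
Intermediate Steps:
Function('F')(X, M) = Add(Pow(M, 2), Mul(-347, X)) (Function('F')(X, M) = Add(Add(Mul(-348, X), Mul(M, M)), X) = Add(Add(Mul(-348, X), Pow(M, 2)), X) = Add(Add(Pow(M, 2), Mul(-348, X)), X) = Add(Pow(M, 2), Mul(-347, X)))
Pow(Add(Function('u')(-380), Function('F')(Mul(Add(-2, 12), 0), 414)), Rational(1, 2)) = Pow(Add(Mul(13, Pow(-380, -1)), Add(Pow(414, 2), Mul(-347, Mul(Add(-2, 12), 0)))), Rational(1, 2)) = Pow(Add(Mul(13, Rational(-1, 380)), Add(171396, Mul(-347, Mul(10, 0)))), Rational(1, 2)) = Pow(Add(Rational(-13, 380), Add(171396, Mul(-347, 0))), Rational(1, 2)) = Pow(Add(Rational(-13, 380), Add(171396, 0)), Rational(1, 2)) = Pow(Add(Rational(-13, 380), 171396), Rational(1, 2)) = Pow(Rational(65130467, 380), Rational(1, 2)) = Mul(Rational(1, 190), Pow(6187394365, Rational(1, 2)))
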